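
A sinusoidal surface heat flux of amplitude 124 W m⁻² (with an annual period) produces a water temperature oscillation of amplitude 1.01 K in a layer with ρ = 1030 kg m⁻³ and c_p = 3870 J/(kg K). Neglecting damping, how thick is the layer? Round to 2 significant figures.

150 m

ω = 2π / 3.15×10^7 s = 1.99×10^-7 s⁻¹.
Required C = F₀ / (A ω) = 124 / (1.01 × 1.99×10^-7) = 6.16×10^8 J/(m²·K).
D = C / (ρ c_p) = 6.16×10^8 / (1030 × 3870) = 155 m.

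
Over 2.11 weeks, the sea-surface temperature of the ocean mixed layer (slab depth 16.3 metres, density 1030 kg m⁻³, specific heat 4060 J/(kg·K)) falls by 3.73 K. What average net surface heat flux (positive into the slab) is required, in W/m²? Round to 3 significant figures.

-199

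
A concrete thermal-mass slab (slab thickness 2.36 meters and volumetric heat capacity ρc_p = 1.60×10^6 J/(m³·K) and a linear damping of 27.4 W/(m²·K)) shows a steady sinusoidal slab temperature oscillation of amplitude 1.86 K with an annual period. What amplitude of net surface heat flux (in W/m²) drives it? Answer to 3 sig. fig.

51.0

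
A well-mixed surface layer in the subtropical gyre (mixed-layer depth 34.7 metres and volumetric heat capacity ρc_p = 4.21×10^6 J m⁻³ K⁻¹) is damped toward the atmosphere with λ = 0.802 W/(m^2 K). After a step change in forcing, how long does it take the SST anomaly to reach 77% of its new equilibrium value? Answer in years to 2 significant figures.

Areal heat capacity C = ρc_p × D = 4.21×10^6 × 34.7 = 1.46×10^8 J/(m²·K).
τ = C / λ = 1.46×10^8 / 0.802 = 1.82×10^8 s.
Fraction reached: 1 − e^(−t/τ) = 0.77 ⇒ t = −τ ln(1 − 0.77) = τ × 1.47.
t = 2.68×10^8 s = 8.48 years.

8.5 years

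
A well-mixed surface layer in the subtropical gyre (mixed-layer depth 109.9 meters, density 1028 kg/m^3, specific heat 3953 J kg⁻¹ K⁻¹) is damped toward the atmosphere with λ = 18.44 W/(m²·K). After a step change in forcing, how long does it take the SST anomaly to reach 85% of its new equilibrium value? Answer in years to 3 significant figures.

1.46 years

Areal heat capacity C = ρ c_p D = 1028 × 3953 × 109.9 = 4.47×10^8 J/(m²·K).
τ = C / λ = 4.47×10^8 / 18.44 = 2.42×10^7 s.
Fraction reached: 1 − e^(−t/τ) = 0.85 ⇒ t = −τ ln(1 − 0.85) = τ × 1.90.
t = 4.59×10^7 s = 1.46 years.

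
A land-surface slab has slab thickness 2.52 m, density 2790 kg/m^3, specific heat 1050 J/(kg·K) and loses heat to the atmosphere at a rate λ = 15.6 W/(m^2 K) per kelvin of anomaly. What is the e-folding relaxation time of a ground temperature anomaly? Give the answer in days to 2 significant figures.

5.5 days

Areal heat capacity C = ρ c_p D = 2790 × 1050 × 2.52 = 7.38×10^6 J/(m²·K).
Relaxation time τ = C / λ = 7.38×10^6 / 15.6 = 4.73×10^5 s.
In days: 4.73×10^5 s / (86400 s/day) = 5.48 days.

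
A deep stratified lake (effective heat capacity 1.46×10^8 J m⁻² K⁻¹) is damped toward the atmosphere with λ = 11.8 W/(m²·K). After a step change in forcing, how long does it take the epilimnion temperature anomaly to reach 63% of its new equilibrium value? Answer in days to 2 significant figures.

140 days

Areal heat capacity C = 1.46×10^8 J m⁻² K⁻¹ (given).
τ = C / λ = 1.46×10^8 / 11.8 = 1.24×10^7 s.
Fraction reached: 1 − e^(−t/τ) = 0.63 ⇒ t = −τ ln(1 − 0.63) = τ × 0.994.
t = 1.23×10^7 s = 142 days.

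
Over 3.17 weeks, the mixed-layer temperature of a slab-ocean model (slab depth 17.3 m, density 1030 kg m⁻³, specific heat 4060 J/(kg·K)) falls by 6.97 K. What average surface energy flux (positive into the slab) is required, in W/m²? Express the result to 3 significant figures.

Areal heat capacity C = ρ c_p D = 1030 × 4060 × 17.3 = 7.23×10^7 J/(m²·K).
Required heat per unit area: Q = C ΔT = 7.23×10^7 × -6.97 = -5.04×10^8 J/m².
Flux F = Q / Δt = -5.04×10^8 / 1.92×10^6 s = -263 W/m².

-263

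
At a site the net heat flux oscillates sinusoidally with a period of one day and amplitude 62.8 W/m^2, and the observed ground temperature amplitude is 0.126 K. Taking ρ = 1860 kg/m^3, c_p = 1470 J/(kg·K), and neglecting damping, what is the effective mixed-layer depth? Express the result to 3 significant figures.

ω = 2π / 86400 s = 7.27×10^-5 s⁻¹.
Required C = F₀ / (A ω) = 62.8 / (0.126 × 7.27×10^-5) = 6.85×10^6 J/(m²·K).
D = C / (ρ c_p) = 6.85×10^6 / (1860 × 1470) = 2.51 m.

2.51 m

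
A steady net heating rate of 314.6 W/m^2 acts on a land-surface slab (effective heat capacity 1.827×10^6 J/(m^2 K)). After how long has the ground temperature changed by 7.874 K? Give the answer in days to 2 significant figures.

0.53 days

Areal heat capacity C = 1.827×10^6 J/(m^2 K) (given).
Time required: Δt = C ΔT / F = 1.83×10^6 × 7.874 / 314.6 = 45700 s.
In days: 45700 s / (86400 s/day) = 0.529 days.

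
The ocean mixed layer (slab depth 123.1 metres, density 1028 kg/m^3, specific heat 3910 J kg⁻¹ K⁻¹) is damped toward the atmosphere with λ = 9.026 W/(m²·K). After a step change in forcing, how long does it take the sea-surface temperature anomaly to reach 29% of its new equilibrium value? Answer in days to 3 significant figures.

217 days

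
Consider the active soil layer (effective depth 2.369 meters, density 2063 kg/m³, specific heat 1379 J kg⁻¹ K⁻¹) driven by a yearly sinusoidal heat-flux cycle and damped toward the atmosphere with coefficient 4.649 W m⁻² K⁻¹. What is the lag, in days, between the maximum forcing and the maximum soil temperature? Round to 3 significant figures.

16.3 days

Areal heat capacity C = ρ c_p D = 2063 × 1379 × 2.369 = 6.74×10^6 J/(m^2 K).
ω = 2π / 3.15×10^7 s = 1.99×10^-7 s⁻¹.
Phase lag φ = arctan(Cω/λ) = arctan(1.34/4.649) = 0.281 rad.
Time lag = φ / ω = 0.281 / 1.99×10^-7 = 1.41×10^6 s = 16.3 days.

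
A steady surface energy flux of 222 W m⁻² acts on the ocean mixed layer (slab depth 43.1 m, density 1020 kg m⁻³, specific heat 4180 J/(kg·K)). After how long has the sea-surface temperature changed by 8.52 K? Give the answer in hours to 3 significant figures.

1960 hours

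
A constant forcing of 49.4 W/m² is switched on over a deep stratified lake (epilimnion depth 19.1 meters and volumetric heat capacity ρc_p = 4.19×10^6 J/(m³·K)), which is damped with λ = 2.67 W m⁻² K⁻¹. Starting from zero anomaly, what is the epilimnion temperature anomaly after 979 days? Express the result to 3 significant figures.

17.4 K

Areal heat capacity C = ρc_p × D = 4.19×10^6 × 19.1 = 8.00×10^7 J/(m^2 K).
τ = C / λ = 8.00×10^7 / 2.67 = 3.00×10^7 s.
Equilibrium anomaly ΔT_eq = F / λ = 49.4 / 2.67 = 18.5 K.
t = 979 days = 8.46×10^7 s, so t/τ = 2.82.
ΔT(t) = ΔT_eq (1 − e^(−t/τ)) = 18.5 × (1 − e^−2.82) = 17.4 K.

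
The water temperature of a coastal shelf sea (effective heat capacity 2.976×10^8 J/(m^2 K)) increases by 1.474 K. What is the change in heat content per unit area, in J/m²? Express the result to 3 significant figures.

4.39×10^8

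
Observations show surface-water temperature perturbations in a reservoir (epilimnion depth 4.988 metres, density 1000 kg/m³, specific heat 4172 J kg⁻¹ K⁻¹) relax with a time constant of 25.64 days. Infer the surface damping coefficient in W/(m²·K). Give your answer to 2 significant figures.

9.4

Areal heat capacity C = ρ c_p D = 1000 × 4172 × 4.988 = 2.08×10^7 J/(m^2 K).
τ = 25.64 days = 2.22×10^6 s.
λ = C / τ = 2.08×10^7 / 2.22×10^6 = 9.39 W/(m²·K).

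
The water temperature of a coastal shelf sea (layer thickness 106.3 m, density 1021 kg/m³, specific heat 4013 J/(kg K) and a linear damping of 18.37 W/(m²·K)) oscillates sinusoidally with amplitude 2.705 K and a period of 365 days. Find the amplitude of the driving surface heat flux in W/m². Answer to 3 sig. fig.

240

Areal heat capacity C = ρ c_p D = 1021 × 4013 × 106.3 = 4.36×10^8 J/(m²·K).
ω = 2π / 3.15×10^7 s = 1.99×10^-7 s⁻¹.
√((Cω)² + λ²) = √((86.8)² + 18.37²) = 88.7 W/(m²·K).
F₀ = A × √((Cω)²+λ²) = 2.705 × 88.7 = 240 W/m².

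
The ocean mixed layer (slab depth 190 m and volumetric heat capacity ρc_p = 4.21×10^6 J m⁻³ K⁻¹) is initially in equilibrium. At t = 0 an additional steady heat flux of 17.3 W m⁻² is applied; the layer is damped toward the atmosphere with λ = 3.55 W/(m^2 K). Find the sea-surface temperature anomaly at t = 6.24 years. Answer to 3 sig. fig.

2.84 K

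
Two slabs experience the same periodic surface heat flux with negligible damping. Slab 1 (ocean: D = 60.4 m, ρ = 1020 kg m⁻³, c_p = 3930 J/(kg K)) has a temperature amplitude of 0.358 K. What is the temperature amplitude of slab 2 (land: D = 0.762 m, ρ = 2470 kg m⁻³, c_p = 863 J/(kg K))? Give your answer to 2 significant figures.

C_ocean = 2.42×10^8 J/(m²·K); C_land = 1.62×10^6 J/(m²·K).
A ∝ 1/C ⇒ A_land = A_ocean × C_ocean/C_land = 0.358 × 149 = 53.4 K.

53 K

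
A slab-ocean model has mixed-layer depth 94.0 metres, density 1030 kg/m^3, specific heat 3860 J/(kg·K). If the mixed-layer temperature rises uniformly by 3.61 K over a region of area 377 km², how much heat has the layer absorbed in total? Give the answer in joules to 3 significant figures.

5.09×10^17 J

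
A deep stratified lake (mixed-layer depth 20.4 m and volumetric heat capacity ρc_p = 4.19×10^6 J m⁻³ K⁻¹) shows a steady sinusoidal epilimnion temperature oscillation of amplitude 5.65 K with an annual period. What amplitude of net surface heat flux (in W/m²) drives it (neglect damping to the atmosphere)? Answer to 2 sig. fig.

Areal heat capacity C = ρc_p × D = 4.19×10^6 × 20.4 = 8.55×10^7 J/(m²·K).
ω = 2π / 3.15×10^7 s = 1.99×10^-7 s⁻¹.
Cω = 8.55×10^7 × 1.99×10^-7 = 17.0 W/(m²·K).
F₀ = A × Cω = 5.65 × 17.0 = 96.2 W/m².

96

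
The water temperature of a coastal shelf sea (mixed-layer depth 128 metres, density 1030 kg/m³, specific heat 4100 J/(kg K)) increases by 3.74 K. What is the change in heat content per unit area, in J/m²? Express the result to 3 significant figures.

Areal heat capacity C = ρ c_p D = 1030 × 4100 × 128 = 5.41×10^8 J m⁻² K⁻¹.
ΔQ = C ΔT = 5.41×10^8 × 3.74 = 2.02×10^9 J/m².

2.02×10^9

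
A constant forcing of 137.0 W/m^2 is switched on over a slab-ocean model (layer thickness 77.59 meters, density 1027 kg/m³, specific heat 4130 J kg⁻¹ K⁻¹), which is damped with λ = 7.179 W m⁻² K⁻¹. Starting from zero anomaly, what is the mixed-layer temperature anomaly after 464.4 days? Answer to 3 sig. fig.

11.1 K

Areal heat capacity C = ρ c_p D = 1027 × 4130 × 77.59 = 3.29×10^8 J m⁻² K⁻¹.
τ = C / λ = 3.29×10^8 / 7.179 = 4.58×10^7 s.
Equilibrium anomaly ΔT_eq = F / λ = 137.0 / 7.179 = 19.1 K.
t = 464.4 days = 4.01×10^7 s, so t/τ = 0.875.
ΔT(t) = ΔT_eq (1 − e^(−t/τ)) = 19.1 × (1 − e^−0.875) = 11.1 K.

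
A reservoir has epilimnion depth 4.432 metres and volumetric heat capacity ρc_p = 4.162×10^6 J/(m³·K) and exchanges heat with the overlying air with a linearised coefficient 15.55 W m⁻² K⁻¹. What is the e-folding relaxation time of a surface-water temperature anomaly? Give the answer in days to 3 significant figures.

13.7 days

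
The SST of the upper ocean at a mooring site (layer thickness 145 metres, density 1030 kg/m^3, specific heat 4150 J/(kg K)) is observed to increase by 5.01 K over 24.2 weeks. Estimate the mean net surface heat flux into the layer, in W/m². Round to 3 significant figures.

Areal heat capacity C = ρ c_p D = 1030 × 4150 × 145 = 6.20×10^8 J/(m²·K).
Required heat per unit area: Q = C ΔT = 6.20×10^8 × 5.01 = 3.11×10^9 J/m².
Flux F = Q / Δt = 3.11×10^9 / 1.46×10^7 s = 212 W/m².

212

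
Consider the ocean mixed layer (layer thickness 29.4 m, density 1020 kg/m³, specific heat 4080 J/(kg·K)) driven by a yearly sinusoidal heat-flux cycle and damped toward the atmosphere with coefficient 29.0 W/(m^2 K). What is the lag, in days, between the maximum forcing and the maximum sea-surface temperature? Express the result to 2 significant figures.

Areal heat capacity C = ρ c_p D = 1020 × 4080 × 29.4 = 1.22×10^8 J m⁻² K⁻¹.
ω = 2π / 3.15×10^7 s = 1.99×10^-7 s⁻¹.
Phase lag φ = arctan(Cω/λ) = arctan(24.4/29.0) = 0.699 rad.
Time lag = φ / ω = 0.699 / 1.99×10^-7 = 3.51×10^6 s = 40.6 days.

41 days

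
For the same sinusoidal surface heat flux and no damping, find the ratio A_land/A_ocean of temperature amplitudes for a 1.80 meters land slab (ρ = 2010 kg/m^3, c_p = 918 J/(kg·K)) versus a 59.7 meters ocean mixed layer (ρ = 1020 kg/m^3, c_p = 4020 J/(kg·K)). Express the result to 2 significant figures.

C_ocean = 1020 × 4020 × 59.7 = 2.45×10^8 J/(m²·K).
C_land = 2010 × 918 × 1.80 = 3.32×10^6 J/(m²·K).
Undamped amplitude ∝ 1/C, so A_land/A_ocean = C_ocean/C_land = 73.7.

74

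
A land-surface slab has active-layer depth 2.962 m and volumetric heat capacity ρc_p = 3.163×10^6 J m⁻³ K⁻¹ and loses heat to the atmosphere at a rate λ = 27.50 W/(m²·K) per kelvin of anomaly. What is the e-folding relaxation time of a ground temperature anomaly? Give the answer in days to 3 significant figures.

Areal heat capacity C = ρc_p × D = 3.163×10^6 × 2.962 = 9.37×10^6 J/(m²·K).
Relaxation time τ = C / λ = 9.37×10^6 / 27.50 = 3.41×10^5 s.
In days: 3.41×10^5 s / (86400 s/day) = 3.94 days.

3.94 days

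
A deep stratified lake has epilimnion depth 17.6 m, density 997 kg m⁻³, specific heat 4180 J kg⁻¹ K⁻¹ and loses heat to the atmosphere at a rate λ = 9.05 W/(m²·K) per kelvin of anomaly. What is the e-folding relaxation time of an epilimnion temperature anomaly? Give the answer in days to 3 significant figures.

93.8 days

Areal heat capacity C = ρ c_p D = 997 × 4180 × 17.6 = 7.33×10^7 J m⁻² K⁻¹.
Relaxation time τ = C / λ = 7.33×10^7 / 9.05 = 8.10×10^6 s.
In days: 8.10×10^6 s / (86400 s/day) = 93.8 days.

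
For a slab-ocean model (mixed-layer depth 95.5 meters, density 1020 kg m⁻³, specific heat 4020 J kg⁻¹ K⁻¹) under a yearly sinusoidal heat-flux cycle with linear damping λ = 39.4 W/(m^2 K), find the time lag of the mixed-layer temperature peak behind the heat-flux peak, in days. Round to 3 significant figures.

64.1 days

Areal heat capacity C = ρ c_p D = 1020 × 4020 × 95.5 = 3.92×10^8 J/(m²·K).
ω = 2π / 3.15×10^7 s = 1.99×10^-7 s⁻¹.
Phase lag φ = arctan(Cω/λ) = arctan(78.0/39.4) = 1.10 rad.
Time lag = φ / ω = 1.10 / 1.99×10^-7 = 5.54×10^6 s = 64.1 days.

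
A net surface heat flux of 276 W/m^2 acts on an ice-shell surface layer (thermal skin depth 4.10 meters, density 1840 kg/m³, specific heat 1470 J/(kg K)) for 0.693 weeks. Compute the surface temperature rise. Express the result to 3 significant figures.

Areal heat capacity C = ρ c_p D = 1840 × 1470 × 4.10 = 1.11×10^7 J/(m²·K).
Net heat input Q = F Δt = 276 × (0.693 weeks × 6.048×10^5 s/week) = 1.16×10^8 J/m².
ΔT = Q / C = 1.16×10^8 / 1.11×10^7 = 10.4 K.

10.4 K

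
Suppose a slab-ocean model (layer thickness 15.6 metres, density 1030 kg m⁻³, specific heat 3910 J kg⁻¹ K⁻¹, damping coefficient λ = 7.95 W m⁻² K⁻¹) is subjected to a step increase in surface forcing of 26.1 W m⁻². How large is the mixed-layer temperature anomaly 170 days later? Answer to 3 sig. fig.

2.77 K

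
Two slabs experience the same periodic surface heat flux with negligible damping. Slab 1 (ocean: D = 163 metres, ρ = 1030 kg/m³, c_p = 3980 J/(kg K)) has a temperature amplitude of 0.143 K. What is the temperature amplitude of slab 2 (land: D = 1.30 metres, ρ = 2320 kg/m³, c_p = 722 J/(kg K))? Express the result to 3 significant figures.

43.9 K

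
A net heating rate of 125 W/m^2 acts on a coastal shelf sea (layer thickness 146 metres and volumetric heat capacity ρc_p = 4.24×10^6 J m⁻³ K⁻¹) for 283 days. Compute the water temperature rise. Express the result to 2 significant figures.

4.9 K

Areal heat capacity C = ρc_p × D = 4.24×10^6 × 146 = 6.19×10^8 J/(m^2 K).
Net heat input Q = F Δt = 125 × (283 days × 86400 s/day) = 3.06×10^9 J/m².
ΔT = Q / C = 3.06×10^9 / 6.19×10^8 = 4.94 K.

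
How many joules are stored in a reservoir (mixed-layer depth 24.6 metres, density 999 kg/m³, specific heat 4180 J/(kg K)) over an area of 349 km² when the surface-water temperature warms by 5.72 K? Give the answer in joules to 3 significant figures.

Areal heat capacity C = ρ c_p D = 999 × 4180 × 24.6 = 1.03×10^8 J m⁻² K⁻¹.
Heat per unit area: q = C ΔT = 1.03×10^8 × 5.72 = 5.88×10^8 J/m².
Total heat: Q = q × A = 5.88×10^8 × (349 × 10⁶ m²) = 2.05×10^17 J.

2.05×10^17 J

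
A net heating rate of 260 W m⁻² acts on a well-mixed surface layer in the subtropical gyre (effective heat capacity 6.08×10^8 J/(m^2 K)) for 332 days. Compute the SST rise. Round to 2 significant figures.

12 K

Areal heat capacity C = 6.08×10^8 J/(m^2 K) (given).
Net heat input Q = F Δt = 260 × (332 days × 86400 s/day) = 7.46×10^9 J/m².
ΔT = Q / C = 7.46×10^9 / 6.08×10^8 = 12.3 K.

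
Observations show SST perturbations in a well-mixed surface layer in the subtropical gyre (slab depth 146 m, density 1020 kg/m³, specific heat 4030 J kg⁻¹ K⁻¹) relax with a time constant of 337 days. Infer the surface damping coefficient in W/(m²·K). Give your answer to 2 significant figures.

Areal heat capacity C = ρ c_p D = 1020 × 4030 × 146 = 6.00×10^8 J/(m^2 K).
τ = 337 days = 2.91×10^7 s.
λ = C / τ = 6.00×10^8 / 2.91×10^7 = 20.6 W/(m²·K).

21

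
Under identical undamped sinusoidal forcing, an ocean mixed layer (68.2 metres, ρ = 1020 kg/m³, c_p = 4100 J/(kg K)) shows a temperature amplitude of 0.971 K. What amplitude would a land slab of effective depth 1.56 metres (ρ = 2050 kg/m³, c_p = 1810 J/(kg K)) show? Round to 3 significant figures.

47.8 K

C_ocean = 2.85×10^8 J/(m²·K); C_land = 5.79×10^6 J/(m²·K).
A ∝ 1/C ⇒ A_land = A_ocean × C_ocean/C_land = 0.971 × 49.3 = 47.8 K.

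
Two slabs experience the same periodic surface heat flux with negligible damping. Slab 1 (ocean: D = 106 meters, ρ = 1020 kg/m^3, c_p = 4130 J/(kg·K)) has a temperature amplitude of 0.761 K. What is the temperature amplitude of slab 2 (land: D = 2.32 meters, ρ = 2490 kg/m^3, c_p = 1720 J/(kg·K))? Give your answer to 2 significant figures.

C_ocean = 4.47×10^8 J/(m²·K); C_land = 9.94×10^6 J/(m²·K).
A ∝ 1/C ⇒ A_land = A_ocean × C_ocean/C_land = 0.761 × 44.9 = 34.2 K.

34 K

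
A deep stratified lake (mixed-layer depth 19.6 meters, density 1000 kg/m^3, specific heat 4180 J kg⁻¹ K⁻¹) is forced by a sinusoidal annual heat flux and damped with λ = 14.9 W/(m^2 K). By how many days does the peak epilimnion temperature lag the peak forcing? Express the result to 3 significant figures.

Areal heat capacity C = ρ c_p D = 1000 × 4180 × 19.6 = 8.19×10^7 J m⁻² K⁻¹.
ω = 2π / 3.15×10^7 s = 1.99×10^-7 s⁻¹.
Phase lag φ = arctan(Cω/λ) = arctan(16.3/14.9) = 0.831 rad.
Time lag = φ / ω = 0.831 / 1.99×10^-7 = 4.17×10^6 s = 48.3 days.

48.3 days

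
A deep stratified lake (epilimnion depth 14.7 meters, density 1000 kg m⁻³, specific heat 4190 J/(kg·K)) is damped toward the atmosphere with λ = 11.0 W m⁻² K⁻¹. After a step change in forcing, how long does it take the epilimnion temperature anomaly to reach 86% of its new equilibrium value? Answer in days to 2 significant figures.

130 days

Areal heat capacity C = ρ c_p D = 1000 × 4190 × 14.7 = 6.16×10^7 J/(m^2 K).
τ = C / λ = 6.16×10^7 / 11.0 = 5.60×10^6 s.
Fraction reached: 1 − e^(−t/τ) = 0.86 ⇒ t = −τ ln(1 − 0.86) = τ × 1.97.
t = 1.10×10^7 s = 127 days.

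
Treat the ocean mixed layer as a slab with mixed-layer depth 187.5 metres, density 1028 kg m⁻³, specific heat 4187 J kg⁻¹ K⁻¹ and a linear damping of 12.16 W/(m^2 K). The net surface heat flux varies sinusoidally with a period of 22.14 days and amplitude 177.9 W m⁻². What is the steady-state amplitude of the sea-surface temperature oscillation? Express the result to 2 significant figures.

0.067 K

Areal heat capacity C = ρ c_p D = 1028 × 4187 × 187.5 = 8.07×10^8 J/(m²·K).
Angular frequency ω = 2π / T = 2π / 1.91×10^6 s = 3.28×10^-6 s⁻¹.
√((Cω)² + λ²) = √((2650)² + 12.16²) = 2650 W/(m²·K).
Amplitude A = F₀ / √((Cω)²+λ²) = 177.9 / 2650 = 0.0671 K.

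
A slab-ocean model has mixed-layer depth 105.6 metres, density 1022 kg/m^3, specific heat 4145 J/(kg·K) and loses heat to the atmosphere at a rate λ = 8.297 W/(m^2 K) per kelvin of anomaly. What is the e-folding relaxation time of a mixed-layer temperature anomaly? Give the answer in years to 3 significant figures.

Areal heat capacity C = ρ c_p D = 1022 × 4145 × 105.6 = 4.47×10^8 J m⁻² K⁻¹.
Relaxation time τ = C / λ = 4.47×10^8 / 8.297 = 5.39×10^7 s.
In years: 5.39×10^7 s / (3.156×10^7 s/year) = 1.71 years.

1.71 years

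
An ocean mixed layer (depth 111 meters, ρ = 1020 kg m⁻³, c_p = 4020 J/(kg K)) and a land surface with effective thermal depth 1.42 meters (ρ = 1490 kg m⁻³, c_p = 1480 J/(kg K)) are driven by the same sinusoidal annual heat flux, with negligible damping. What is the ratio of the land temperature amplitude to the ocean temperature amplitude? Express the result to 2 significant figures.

C_ocean = 1020 × 4020 × 111 = 4.55×10^8 J/(m²·K).
C_land = 1490 × 1480 × 1.42 = 3.13×10^6 J/(m²·K).
Undamped amplitude ∝ 1/C, so A_land/A_ocean = C_ocean/C_land = 145.

150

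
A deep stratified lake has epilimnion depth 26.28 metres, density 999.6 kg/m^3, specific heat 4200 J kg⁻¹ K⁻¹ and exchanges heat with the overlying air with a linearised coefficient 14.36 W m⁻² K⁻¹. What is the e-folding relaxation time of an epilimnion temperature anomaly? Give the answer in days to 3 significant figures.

88.9 days

Areal heat capacity C = ρ c_p D = 999.6 × 4200 × 26.28 = 1.10×10^8 J m⁻² K⁻¹.
Relaxation time τ = C / λ = 1.10×10^8 / 14.36 = 7.68×10^6 s.
In days: 7.68×10^6 s / (86400 s/day) = 88.9 days.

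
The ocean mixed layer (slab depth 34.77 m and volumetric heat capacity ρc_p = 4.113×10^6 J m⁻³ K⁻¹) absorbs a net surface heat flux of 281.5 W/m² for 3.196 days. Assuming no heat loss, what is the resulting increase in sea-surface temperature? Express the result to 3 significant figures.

0.544 K

Areal heat capacity C = ρc_p × D = 4.113×10^6 × 34.77 = 1.43×10^8 J m⁻² K⁻¹.
Net heat input Q = F Δt = 281.5 × (3.196 days × 86400 s/day) = 7.77×10^7 J/m².
ΔT = Q / C = 7.77×10^7 / 1.43×10^8 = 0.544 K.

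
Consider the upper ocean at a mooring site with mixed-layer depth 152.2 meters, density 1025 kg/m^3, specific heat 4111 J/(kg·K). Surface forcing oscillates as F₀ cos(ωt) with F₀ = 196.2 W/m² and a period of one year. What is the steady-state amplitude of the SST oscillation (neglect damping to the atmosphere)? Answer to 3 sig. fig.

1.54 K

Areal heat capacity C = ρ c_p D = 1025 × 4111 × 152.2 = 6.41×10^8 J/(m^2 K).
Angular frequency ω = 2π / T = 2π / 3.15×10^7 s = 1.99×10^-7 s⁻¹.
Cω = 6.41×10^8 × 1.99×10^-7 = 128 W/(m²·K).
Amplitude A = F₀ / (Cω) = 196.2 / 128 = 1.54 K.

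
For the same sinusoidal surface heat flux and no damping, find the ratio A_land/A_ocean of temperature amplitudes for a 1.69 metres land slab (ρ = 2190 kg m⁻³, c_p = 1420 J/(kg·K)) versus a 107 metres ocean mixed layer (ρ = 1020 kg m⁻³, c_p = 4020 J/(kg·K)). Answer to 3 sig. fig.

C_ocean = 1020 × 4020 × 107 = 4.39×10^8 J/(m²·K).
C_land = 2190 × 1420 × 1.69 = 5.26×10^6 J/(m²·K).
Undamped amplitude ∝ 1/C, so A_land/A_ocean = C_ocean/C_land = 83.5.

83.5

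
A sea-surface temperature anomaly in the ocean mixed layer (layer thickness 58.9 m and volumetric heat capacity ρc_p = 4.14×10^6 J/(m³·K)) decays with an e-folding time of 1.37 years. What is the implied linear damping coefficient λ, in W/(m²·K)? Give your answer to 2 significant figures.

5.6

Areal heat capacity C = ρc_p × D = 4.14×10^6 × 58.9 = 2.44×10^8 J m⁻² K⁻¹.
τ = 1.37 years = 4.32×10^7 s.
λ = C / τ = 2.44×10^8 / 4.32×10^7 = 5.64 W/(m²·K).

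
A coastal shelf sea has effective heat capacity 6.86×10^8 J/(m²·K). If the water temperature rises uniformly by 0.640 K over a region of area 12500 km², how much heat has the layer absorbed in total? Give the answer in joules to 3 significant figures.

Areal heat capacity C = 6.86×10^8 J/(m²·K) (given).
Heat per unit area: q = C ΔT = 6.86×10^8 × 0.640 = 4.39×10^8 J/m².
Total heat: Q = q × A = 4.39×10^8 × (12500 × 10⁶ m²) = 5.49×10^18 J.

5.49×10^18 J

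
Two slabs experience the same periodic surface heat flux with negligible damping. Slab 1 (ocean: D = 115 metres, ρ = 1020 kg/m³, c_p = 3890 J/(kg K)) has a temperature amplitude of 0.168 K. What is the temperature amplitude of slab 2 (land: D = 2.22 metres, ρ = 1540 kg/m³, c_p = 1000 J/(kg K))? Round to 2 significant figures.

22 K

C_ocean = 4.56×10^8 J/(m²·K); C_land = 3.42×10^6 J/(m²·K).
A ∝ 1/C ⇒ A_land = A_ocean × C_ocean/C_land = 0.168 × 133 = 22.4 K.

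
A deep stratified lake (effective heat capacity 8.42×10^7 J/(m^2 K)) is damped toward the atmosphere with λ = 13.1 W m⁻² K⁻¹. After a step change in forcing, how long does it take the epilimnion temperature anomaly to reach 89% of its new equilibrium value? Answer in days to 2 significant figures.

160 days

Areal heat capacity C = 8.42×10^7 J/(m^2 K) (given).
τ = C / λ = 8.42×10^7 / 13.1 = 6.43×10^6 s.
Fraction reached: 1 − e^(−t/τ) = 0.89 ⇒ t = −τ ln(1 − 0.89) = τ × 2.21.
t = 1.42×10^7 s = 164 days.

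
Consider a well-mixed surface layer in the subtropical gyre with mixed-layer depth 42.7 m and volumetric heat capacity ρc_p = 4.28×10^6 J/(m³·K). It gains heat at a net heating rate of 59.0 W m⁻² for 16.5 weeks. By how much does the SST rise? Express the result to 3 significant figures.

3.22 K

Areal heat capacity C = ρc_p × D = 4.28×10^6 × 42.7 = 1.83×10^8 J m⁻² K⁻¹.
Net heat input Q = F Δt = 59.0 × (16.5 weeks × 6.048×10^5 s/week) = 5.89×10^8 J/m².
ΔT = Q / C = 5.89×10^8 / 1.83×10^8 = 3.22 K.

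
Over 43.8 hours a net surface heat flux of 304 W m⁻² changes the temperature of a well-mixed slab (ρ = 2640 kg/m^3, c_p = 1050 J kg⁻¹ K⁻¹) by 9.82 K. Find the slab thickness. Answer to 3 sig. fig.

Heat input Q = F Δt = 304 × 1.58×10^5 s = 4.79×10^7 J/m².
Required areal heat capacity C = Q / ΔT = 4.88×10^6 J/(m²·K).
Depth D = C / (ρ c_p) = 4.88×10^6 / (2640 × 1050) = 1.76 m.

1.76 m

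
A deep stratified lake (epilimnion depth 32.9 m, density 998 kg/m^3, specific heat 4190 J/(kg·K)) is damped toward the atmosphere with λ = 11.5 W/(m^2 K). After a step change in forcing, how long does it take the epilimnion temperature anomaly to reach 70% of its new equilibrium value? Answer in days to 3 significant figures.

Areal heat capacity C = ρ c_p D = 998 × 4190 × 32.9 = 1.38×10^8 J/(m²·K).
τ = C / λ = 1.38×10^8 / 11.5 = 1.20×10^7 s.
Fraction reached: 1 − e^(−t/τ) = 0.70 ⇒ t = −τ ln(1 − 0.70) = τ × 1.20.
t = 1.44×10^7 s = 167 days.

167 days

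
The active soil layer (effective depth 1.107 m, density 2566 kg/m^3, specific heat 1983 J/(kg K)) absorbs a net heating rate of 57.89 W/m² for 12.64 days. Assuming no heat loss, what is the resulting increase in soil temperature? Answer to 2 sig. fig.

Areal heat capacity C = ρ c_p D = 2566 × 1983 × 1.107 = 5.63×10^6 J/(m²·K).
Net heat input Q = F Δt = 57.89 × (12.64 days × 86400 s/day) = 6.32×10^7 J/m².
ΔT = Q / C = 6.32×10^7 / 5.63×10^6 = 11.2 K.

11 K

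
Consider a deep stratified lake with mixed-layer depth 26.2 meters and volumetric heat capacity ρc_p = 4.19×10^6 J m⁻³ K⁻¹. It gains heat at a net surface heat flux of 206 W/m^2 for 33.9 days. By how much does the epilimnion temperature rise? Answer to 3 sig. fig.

5.50 K

Areal heat capacity C = ρc_p × D = 4.19×10^6 × 26.2 = 1.10×10^8 J/(m²·K).
Net heat input Q = F Δt = 206 × (33.9 days × 86400 s/day) = 6.03×10^8 J/m².
ΔT = Q / C = 6.03×10^8 / 1.10×10^8 = 5.50 K.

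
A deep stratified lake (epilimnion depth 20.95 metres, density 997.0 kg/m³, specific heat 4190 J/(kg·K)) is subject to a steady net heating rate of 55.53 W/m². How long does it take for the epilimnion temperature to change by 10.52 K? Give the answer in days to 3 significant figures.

Areal heat capacity C = ρ c_p D = 997.0 × 4190 × 20.95 = 8.75×10^7 J/(m^2 K).
Time required: Δt = C ΔT / F = 8.75×10^7 × 10.52 / 55.53 = 1.66×10^7 s.
In days: 1.66×10^7 s / (86400 s/day) = 192 days.

192 days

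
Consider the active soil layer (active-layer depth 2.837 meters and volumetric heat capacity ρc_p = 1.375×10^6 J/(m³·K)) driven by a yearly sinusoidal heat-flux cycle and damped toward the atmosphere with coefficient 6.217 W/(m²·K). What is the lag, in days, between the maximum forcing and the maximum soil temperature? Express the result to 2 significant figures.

7.2 days

Areal heat capacity C = ρc_p × D = 1.375×10^6 × 2.837 = 3.90×10^6 J m⁻² K⁻¹.
ω = 2π / 3.15×10^7 s = 1.99×10^-7 s⁻¹.
Phase lag φ = arctan(Cω/λ) = arctan(0.777/6.217) = 0.124 rad.
Time lag = φ / ω = 0.124 / 1.99×10^-7 = 6.24×10^5 s = 7.22 days.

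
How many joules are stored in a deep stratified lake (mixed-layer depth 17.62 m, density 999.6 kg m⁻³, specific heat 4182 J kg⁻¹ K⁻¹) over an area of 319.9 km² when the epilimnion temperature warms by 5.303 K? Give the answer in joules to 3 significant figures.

Areal heat capacity C = ρ c_p D = 999.6 × 4182 × 17.62 = 7.37×10^7 J/(m^2 K).
Heat per unit area: q = C ΔT = 7.37×10^7 × 5.303 = 3.91×10^8 J/m².
Total heat: Q = q × A = 3.91×10^8 × (319.9 × 10⁶ m²) = 1.25×10^17 J.

1.25×10^17 J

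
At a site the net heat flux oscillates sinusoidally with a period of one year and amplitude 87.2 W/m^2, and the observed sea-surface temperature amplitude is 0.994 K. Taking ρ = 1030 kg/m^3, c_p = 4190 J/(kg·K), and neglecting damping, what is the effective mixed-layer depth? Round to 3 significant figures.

102 m

ω = 2π / 3.15×10^7 s = 1.99×10^-7 s⁻¹.
Required C = F₀ / (A ω) = 87.2 / (0.994 × 1.99×10^-7) = 4.40×10^8 J/(m²·K).
D = C / (ρ c_p) = 4.40×10^8 / (1030 × 4190) = 102 m.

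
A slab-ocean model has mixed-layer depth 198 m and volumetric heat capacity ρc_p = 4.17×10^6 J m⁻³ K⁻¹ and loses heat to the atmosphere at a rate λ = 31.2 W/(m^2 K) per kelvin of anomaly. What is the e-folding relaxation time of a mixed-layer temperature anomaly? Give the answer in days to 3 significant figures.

306 days

Areal heat capacity C = ρc_p × D = 4.17×10^6 × 198 = 8.26×10^8 J m⁻² K⁻¹.
Relaxation time τ = C / λ = 8.26×10^8 / 31.2 = 2.65×10^7 s.
In days: 2.65×10^7 s / (86400 s/day) = 306 days.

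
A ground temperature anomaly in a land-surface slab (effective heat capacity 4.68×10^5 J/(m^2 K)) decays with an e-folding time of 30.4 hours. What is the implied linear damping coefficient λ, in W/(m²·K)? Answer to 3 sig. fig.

4.28

Areal heat capacity C = 4.68×10^5 J/(m^2 K) (given).
τ = 30.4 hours = 1.09×10^5 s.
λ = C / τ = 4.68×10^5 / 1.09×10^5 = 4.28 W/(m²·K).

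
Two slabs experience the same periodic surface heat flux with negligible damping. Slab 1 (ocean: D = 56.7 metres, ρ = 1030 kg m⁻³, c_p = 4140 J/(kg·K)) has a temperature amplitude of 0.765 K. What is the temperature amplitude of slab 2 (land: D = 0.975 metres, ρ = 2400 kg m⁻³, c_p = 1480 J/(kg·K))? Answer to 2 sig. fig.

C_ocean = 2.42×10^8 J/(m²·K); C_land = 3.46×10^6 J/(m²·K).
A ∝ 1/C ⇒ A_land = A_ocean × C_ocean/C_land = 0.765 × 69.8 = 53.4 K.

53 K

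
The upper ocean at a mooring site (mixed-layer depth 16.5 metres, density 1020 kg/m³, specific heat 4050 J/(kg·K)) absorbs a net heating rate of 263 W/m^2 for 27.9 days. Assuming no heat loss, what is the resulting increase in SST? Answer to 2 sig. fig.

9.3 K

Areal heat capacity C = ρ c_p D = 1020 × 4050 × 16.5 = 6.82×10^7 J m⁻² K⁻¹.
Net heat input Q = F Δt = 263 × (27.9 days × 86400 s/day) = 6.34×10^8 J/m².
ΔT = Q / C = 6.34×10^8 / 6.82×10^7 = 9.30 K.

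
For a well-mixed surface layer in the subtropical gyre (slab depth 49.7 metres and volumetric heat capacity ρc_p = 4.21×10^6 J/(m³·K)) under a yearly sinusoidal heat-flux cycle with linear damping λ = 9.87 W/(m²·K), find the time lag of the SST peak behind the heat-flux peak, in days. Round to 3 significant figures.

77.7 days

Areal heat capacity C = ρc_p × D = 4.21×10^6 × 49.7 = 2.09×10^8 J/(m²·K).
ω = 2π / 3.15×10^7 s = 1.99×10^-7 s⁻¹.
Phase lag φ = arctan(Cω/λ) = arctan(41.7/9.87) = 1.34 rad.
Time lag = φ / ω = 1.34 / 1.99×10^-7 = 6.72×10^6 s = 77.7 days.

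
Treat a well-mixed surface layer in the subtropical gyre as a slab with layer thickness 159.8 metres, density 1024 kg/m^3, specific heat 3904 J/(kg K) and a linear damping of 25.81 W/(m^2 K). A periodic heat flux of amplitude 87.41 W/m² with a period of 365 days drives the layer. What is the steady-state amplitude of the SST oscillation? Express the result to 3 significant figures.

0.673 K

Areal heat capacity C = ρ c_p D = 1024 × 3904 × 159.8 = 6.39×10^8 J/(m²·K).
Angular frequency ω = 2π / T = 2π / 3.15×10^7 s = 1.99×10^-7 s⁻¹.
√((Cω)² + λ²) = √((127)² + 25.81²) = 130 W/(m²·K).
Amplitude A = F₀ / √((Cω)²+λ²) = 87.41 / 130 = 0.673 K.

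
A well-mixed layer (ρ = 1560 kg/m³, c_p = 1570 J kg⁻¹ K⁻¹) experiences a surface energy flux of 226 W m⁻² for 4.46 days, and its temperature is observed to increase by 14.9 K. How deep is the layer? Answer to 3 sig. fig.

Heat input Q = F Δt = 226 × 3.85×10^5 s = 8.71×10^7 J/m².
Required areal heat capacity C = Q / ΔT = 5.84×10^6 J/(m²·K).
Depth D = C / (ρ c_p) = 5.84×10^6 / (1560 × 1570) = 2.39 m.

2.39 m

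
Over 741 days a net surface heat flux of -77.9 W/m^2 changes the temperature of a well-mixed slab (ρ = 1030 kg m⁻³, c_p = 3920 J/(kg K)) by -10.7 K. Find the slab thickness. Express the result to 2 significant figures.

Heat input Q = F Δt = -77.9 × 6.40×10^7 s = -4.99×10^9 J/m².
Required areal heat capacity C = Q / ΔT = 4.66×10^8 J/(m²·K).
Depth D = C / (ρ c_p) = 4.66×10^8 / (1030 × 3920) = 115 m.

120 m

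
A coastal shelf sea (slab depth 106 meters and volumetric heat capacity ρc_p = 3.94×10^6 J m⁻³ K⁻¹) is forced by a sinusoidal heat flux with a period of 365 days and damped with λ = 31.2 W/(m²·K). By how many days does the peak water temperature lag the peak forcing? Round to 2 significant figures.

Areal heat capacity C = ρc_p × D = 3.94×10^6 × 106 = 4.18×10^8 J m⁻² K⁻¹.
ω = 2π / 3.15×10^7 s = 1.99×10^-7 s⁻¹.
Phase lag φ = arctan(Cω/λ) = arctan(83.2/31.2) = 1.21 rad.
Time lag = φ / ω = 1.21 / 1.99×10^-7 = 6.08×10^6 s = 70.4 days.

70 days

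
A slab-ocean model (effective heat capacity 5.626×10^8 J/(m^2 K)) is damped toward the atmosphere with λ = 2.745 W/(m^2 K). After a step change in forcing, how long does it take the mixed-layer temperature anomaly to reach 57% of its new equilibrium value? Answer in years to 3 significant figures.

Areal heat capacity C = 5.626×10^8 J/(m^2 K) (given).
τ = C / λ = 5.63×10^8 / 2.745 = 2.05×10^8 s.
Fraction reached: 1 − e^(−t/τ) = 0.57 ⇒ t = −τ ln(1 − 0.57) = τ × 0.844.
t = 1.73×10^8 s = 5.48 years.

5.48 years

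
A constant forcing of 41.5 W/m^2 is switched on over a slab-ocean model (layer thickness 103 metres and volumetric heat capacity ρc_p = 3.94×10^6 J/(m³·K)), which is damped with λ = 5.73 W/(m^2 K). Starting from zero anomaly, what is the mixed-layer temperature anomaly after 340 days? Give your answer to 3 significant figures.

Areal heat capacity C = ρc_p × D = 3.94×10^6 × 103 = 4.06×10^8 J/(m^2 K).
τ = C / λ = 4.06×10^8 / 5.73 = 7.08×10^7 s.
Equilibrium anomaly ΔT_eq = F / λ = 41.5 / 5.73 = 7.24 K.
t = 340 days = 2.94×10^7 s, so t/τ = 0.415.
ΔT(t) = ΔT_eq (1 − e^(−t/τ)) = 7.24 × (1 − e^−0.415) = 2.46 K.

2.46 K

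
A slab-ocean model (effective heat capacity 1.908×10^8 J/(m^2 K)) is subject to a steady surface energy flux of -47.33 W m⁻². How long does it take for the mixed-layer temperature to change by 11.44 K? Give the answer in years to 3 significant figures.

1.46 years

Areal heat capacity C = 1.908×10^8 J/(m^2 K) (given).
Time required: Δt = C ΔT / F = 1.91×10^8 × -11.44 / -47.33 = 4.61×10^7 s.
In years: 4.61×10^7 s / (3.156×10^7 s/year) = 1.46 years.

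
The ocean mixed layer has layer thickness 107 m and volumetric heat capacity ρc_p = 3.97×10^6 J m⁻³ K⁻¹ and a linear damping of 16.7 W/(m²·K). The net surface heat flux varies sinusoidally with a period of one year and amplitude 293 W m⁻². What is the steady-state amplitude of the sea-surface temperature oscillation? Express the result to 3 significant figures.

Areal heat capacity C = ρc_p × D = 3.97×10^6 × 107 = 4.25×10^8 J/(m²·K).
Angular frequency ω = 2π / T = 2π / 3.15×10^7 s = 1.99×10^-7 s⁻¹.
√((Cω)² + λ²) = √((84.6)² + 16.7²) = 86.3 W/(m²·K).
Amplitude A = F₀ / √((Cω)²+λ²) = 293 / 86.3 = 3.40 K.

3.40 K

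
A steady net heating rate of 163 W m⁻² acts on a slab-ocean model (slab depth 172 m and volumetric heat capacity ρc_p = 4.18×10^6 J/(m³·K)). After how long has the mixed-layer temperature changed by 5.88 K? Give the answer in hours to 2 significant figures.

7200 hours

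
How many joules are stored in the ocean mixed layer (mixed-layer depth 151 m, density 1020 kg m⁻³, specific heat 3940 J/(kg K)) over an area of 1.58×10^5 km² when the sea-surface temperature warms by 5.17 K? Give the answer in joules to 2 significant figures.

5.0×10^20 J

Areal heat capacity C = ρ c_p D = 1020 × 3940 × 151 = 6.07×10^8 J m⁻² K⁻¹.
Heat per unit area: q = C ΔT = 6.07×10^8 × 5.17 = 3.14×10^9 J/m².
Total heat: Q = q × A = 3.14×10^9 × (1.58×10^5 × 10⁶ m²) = 4.96×10^20 J.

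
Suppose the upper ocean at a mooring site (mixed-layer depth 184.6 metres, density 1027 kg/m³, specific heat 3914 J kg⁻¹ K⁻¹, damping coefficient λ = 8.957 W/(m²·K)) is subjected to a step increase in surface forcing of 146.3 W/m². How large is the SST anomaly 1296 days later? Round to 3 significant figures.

Areal heat capacity C = ρ c_p D = 1027 × 3914 × 184.6 = 7.42×10^8 J/(m²·K).
τ = C / λ = 7.42×10^8 / 8.957 = 8.28×10^7 s.
Equilibrium anomaly ΔT_eq = F / λ = 146.3 / 8.957 = 16.3 K.
t = 1296 days = 1.12×10^8 s, so t/τ = 1.35.
ΔT(t) = ΔT_eq (1 − e^(−t/τ)) = 16.3 × (1 − e^−1.35) = 12.1 K.

12.1 K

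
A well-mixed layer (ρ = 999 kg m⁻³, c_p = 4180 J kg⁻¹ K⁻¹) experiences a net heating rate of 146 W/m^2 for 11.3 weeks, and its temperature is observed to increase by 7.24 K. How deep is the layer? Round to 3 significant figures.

33.0 m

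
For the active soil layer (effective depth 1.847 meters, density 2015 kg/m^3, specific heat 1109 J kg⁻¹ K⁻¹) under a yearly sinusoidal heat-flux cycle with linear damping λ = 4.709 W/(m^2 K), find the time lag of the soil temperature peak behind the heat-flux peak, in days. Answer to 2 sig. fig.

10 days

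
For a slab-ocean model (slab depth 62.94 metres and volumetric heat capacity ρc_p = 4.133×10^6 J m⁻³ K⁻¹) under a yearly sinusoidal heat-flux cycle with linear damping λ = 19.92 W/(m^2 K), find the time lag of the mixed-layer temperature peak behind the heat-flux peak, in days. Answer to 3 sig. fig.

Areal heat capacity C = ρc_p × D = 4.133×10^6 × 62.94 = 2.60×10^8 J m⁻² K⁻¹.
ω = 2π / 3.15×10^7 s = 1.99×10^-7 s⁻¹.
Phase lag φ = arctan(Cω/λ) = arctan(51.8/19.92) = 1.20 rad.
Time lag = φ / ω = 1.20 / 1.99×10^-7 = 6.04×10^6 s = 69.9 days.

69.9 days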